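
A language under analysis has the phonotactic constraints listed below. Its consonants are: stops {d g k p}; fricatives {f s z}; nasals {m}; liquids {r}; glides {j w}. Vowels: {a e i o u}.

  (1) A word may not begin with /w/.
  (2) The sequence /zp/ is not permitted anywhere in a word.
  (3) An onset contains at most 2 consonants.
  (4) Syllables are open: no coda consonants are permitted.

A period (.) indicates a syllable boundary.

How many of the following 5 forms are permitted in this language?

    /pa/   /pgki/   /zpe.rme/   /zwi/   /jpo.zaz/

2

/pa/ — σ1 onset /p/, coda /∅/ ok → permitted
/pgki/ — violates constraint 3: syllable 1 onset /pgk/ has 3 consonants (> 2) → not permitted
/zpe.rme/ — violates constraint 2: contains banned sequence /zp/ → not permitted
/zwi/ — σ1 onset /zw/ (2C), coda /∅/ ok → permitted
/jpo.zaz/ — violates constraint 4: syllable 2 coda /z/ has 1 consonant (> 0) → not permitted
Permitted: /pa/, /zwi/ → 2.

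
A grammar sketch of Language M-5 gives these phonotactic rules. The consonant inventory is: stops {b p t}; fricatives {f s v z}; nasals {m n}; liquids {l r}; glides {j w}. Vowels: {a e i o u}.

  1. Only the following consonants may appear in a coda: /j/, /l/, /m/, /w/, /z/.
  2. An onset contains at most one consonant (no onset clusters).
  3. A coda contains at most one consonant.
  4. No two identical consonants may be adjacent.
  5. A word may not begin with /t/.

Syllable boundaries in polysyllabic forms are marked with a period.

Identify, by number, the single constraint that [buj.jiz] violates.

[buj.jiz]: adjacent identical consonants /jj/.
This is a violation of constraint 4: "No two identical consonants may be adjacent."
The remaining constraints (1, 2, 3, 5) are satisfied.

4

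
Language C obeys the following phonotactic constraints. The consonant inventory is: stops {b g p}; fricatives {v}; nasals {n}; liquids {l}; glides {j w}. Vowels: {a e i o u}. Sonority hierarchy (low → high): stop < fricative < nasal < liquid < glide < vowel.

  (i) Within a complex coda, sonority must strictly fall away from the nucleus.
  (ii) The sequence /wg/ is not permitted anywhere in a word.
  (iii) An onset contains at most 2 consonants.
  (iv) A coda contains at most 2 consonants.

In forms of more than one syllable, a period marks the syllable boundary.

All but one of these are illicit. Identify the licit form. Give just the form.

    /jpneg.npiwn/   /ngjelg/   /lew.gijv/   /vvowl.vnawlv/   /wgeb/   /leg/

/leg/

/jpneg.npiwn/ — violates constraint (iii): syllable 1 onset /jpn/ has 3 consonants (> 2) → illicit
/ngjelg/ — violates constraint (iii): syllable 1 onset /ngj/ has 3 consonants (> 2) → illicit
/lew.gijv/ — violates constraint (ii): contains banned sequence /wg/ → illicit
/vvowl.vnawlv/ — violates constraint (iv): syllable 2 coda /wlv/ has 3 consonants (> 2) → illicit
/wgeb/ — violates constraint (ii): contains banned sequence /wg/ → illicit
/leg/ — σ1 onset /l/, coda /g/ ok → licit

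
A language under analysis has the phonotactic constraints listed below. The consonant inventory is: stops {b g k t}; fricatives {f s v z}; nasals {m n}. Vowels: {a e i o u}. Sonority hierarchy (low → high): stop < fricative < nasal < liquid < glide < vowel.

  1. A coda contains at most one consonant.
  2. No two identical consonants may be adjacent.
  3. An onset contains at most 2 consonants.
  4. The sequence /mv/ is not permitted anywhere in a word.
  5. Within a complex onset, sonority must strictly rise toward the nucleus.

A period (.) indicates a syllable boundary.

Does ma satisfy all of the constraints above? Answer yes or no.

ma — σ1 onset /m/, coda /∅/ ok → well-formed

yes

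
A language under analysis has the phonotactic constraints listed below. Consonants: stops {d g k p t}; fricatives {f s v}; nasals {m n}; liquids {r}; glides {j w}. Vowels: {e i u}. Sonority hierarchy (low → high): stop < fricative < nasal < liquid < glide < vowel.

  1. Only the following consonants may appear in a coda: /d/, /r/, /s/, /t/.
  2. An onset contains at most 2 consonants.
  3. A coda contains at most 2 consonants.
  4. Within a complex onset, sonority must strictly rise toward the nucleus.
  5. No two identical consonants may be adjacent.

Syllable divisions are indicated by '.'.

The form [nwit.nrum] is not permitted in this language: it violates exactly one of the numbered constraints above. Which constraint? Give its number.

[nwit.nrum]: syllable 2 coda contains /m/, which is not a licensed coda consonant.
This is a violation of constraint 1: "Only the following consonants may appear in a coda: /d/, /r/, /s/, /t/."
The remaining constraints (2, 3, 4, 5) are satisfied.

1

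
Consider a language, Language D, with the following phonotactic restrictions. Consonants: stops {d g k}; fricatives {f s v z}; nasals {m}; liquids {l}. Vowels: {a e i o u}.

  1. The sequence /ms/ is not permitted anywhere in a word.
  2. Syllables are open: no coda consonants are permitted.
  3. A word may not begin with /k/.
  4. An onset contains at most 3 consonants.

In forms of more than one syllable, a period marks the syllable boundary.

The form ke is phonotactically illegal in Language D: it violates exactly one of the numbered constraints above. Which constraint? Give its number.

ke: word begins with /k/.
This is a violation of constraint 3: "A word may not begin with /k/."
The remaining constraints (1, 2, 4) are satisfied.

3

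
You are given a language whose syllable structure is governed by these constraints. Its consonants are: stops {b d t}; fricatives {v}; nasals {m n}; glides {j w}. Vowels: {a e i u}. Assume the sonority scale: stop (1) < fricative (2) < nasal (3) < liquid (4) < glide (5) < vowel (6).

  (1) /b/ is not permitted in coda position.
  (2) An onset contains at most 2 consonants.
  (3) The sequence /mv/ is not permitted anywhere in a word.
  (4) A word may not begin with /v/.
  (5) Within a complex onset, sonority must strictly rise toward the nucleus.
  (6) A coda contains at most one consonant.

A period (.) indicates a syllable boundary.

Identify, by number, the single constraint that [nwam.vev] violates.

[nwam.vev]: contains banned sequence /mv/.
This is a violation of constraint 3: "The sequence /mv/ is not permitted anywhere in a word."
The remaining constraints (1, 2, 4, 5, 6) are satisfied.

3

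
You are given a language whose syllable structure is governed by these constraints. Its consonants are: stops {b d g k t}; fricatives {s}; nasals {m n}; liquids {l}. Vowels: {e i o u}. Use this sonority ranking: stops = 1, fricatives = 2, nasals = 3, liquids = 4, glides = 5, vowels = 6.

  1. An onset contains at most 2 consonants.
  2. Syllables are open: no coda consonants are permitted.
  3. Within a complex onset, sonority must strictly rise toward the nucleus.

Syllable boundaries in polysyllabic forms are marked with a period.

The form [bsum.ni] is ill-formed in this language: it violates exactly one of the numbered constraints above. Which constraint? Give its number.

2

[bsum.ni]: syllable 1 coda /m/ has 1 consonant (> 0).
This is a violation of constraint 2: "Syllables are open: no coda consonants are permitted."
The remaining constraints (1, 3) are satisfied.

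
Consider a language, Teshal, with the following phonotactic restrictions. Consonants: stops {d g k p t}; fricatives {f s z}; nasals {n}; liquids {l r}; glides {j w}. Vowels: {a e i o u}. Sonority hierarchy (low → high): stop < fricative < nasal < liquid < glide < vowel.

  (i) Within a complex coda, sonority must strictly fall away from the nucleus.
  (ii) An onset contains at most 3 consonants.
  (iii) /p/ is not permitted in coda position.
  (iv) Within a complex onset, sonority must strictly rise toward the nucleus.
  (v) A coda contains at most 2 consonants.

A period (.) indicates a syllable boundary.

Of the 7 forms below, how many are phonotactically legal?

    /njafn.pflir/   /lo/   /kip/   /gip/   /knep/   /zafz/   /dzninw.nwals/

/njafn.pflir/ — violates constraint (i): syllable 1 coda /fn/: /f/ (fricative, 2) → /n/ (nasal, 3) does not fall → phonotactically illegal
/lo/ — σ1 onset /l/, coda /∅/ ok → phonotactically legal
/kip/ — violates constraint (iii): syllable 1 coda contains /p/ → phonotactically illegal
/gip/ — violates constraint (iii): syllable 1 coda contains /p/ → phonotactically illegal
/knep/ — violates constraint (iii): syllable 1 coda contains /p/ → phonotactically illegal
/zafz/ — violates constraint (i): syllable 1 coda /fz/: /f/ (fricative, 2) → /z/ (fricative, 2) does not fall → phonotactically illegal
/dzninw.nwals/ — violates constraint (i): syllable 1 coda /nw/: /n/ (nasal, 3) → /w/ (glide, 5) does not fall → phonotactically illegal
Phonotactically legal: /lo/ → 1.

1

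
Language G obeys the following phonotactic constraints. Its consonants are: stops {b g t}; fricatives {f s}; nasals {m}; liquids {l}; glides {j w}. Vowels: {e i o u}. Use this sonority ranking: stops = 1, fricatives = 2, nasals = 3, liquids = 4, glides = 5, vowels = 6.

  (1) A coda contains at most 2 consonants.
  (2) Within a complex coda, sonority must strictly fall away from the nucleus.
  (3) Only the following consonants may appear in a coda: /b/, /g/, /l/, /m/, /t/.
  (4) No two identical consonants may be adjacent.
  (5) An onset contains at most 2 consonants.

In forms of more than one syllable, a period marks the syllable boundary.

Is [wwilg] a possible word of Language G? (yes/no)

[wwilg] — violates constraint 4: adjacent identical consonants /ww/ → ill-formed

no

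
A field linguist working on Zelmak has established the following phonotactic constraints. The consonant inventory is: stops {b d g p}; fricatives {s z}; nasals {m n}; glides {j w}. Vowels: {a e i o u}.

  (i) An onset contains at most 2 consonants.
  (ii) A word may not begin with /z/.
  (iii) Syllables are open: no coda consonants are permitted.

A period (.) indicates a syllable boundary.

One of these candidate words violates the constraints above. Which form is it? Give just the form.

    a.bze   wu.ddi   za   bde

a.bze — σ1 onset /∅/, coda /∅/ ok; σ2 onset /bz/ (2C), coda /∅/ ok → licit
wu.ddi — σ1 onset /w/, coda /∅/ ok; σ2 onset /dd/ (2C), coda /∅/ ok → licit
za — violates constraint (ii): word begins with /z/ → illicit
bde — σ1 onset /bd/ (2C), coda /∅/ ok → licit

za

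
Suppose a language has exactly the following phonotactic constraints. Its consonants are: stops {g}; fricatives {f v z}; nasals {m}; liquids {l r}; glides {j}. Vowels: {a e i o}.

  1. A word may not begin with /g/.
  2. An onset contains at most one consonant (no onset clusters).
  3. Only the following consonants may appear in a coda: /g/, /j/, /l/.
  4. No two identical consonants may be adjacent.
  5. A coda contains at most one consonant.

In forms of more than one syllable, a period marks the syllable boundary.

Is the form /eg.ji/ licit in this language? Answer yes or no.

/eg.ji/ — σ1 onset /∅/, coda /g/ ok; σ2 onset /j/, coda /∅/ ok → licit

yes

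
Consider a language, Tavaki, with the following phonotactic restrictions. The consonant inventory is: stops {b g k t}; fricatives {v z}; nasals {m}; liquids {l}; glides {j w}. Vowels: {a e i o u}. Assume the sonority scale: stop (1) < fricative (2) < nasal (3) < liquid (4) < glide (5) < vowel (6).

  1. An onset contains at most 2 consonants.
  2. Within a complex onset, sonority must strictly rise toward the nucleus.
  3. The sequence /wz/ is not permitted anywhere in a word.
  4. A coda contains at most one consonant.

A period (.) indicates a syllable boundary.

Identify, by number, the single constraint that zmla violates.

1

zmla: syllable 1 onset /zml/ has 3 consonants (> 2).
This is a violation of constraint 1: "An onset contains at most 2 consonants."
The remaining constraints (2, 3, 4) are satisfied.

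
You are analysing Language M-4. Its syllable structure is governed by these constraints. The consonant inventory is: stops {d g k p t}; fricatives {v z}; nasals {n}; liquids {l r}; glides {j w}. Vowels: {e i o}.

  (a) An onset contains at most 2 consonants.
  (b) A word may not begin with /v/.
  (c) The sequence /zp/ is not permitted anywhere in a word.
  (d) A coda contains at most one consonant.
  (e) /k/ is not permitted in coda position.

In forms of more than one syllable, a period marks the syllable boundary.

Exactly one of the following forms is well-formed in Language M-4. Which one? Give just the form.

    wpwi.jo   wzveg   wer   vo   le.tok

wpwi.jo — violates constraint (a): syllable 1 onset /wpw/ has 3 consonants (> 2) → ill-formed
wzveg — violates constraint (a): syllable 1 onset /wzv/ has 3 consonants (> 2) → ill-formed
wer — σ1 onset /w/, coda /r/ ok → well-formed
vo — violates constraint (b): word begins with /v/ → ill-formed
le.tok — violates constraint (e): syllable 2 coda contains /k/ → ill-formed

wer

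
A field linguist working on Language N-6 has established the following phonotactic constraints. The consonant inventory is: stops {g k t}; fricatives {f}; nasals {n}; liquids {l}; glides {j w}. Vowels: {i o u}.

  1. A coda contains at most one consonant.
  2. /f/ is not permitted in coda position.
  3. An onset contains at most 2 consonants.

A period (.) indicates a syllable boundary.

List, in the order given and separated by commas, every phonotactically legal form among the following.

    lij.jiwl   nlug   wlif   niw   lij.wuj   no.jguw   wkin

nlug, niw, lij.wuj, no.jguw, wkin

lij.jiwl — violates constraint 1: syllable 2 coda /wl/ has 2 consonants (> 1) → phonotactically illegal
nlug — σ1 onset /nl/ (2C), coda /g/ ok → phonotactically legal
wlif — violates constraint 2: syllable 1 coda contains /f/ → phonotactically illegal
niw — σ1 onset /n/, coda /w/ ok → phonotactically legal
lij.wuj — σ1 onset /l/, coda /j/ ok; σ2 onset /w/, coda /j/ ok → phonotactically legal
no.jguw — σ1 onset /n/, coda /∅/ ok; σ2 onset /jg/ (2C), coda /w/ ok → phonotactically legal
wkin — σ1 onset /wk/ (2C), coda /n/ ok → phonotactically legal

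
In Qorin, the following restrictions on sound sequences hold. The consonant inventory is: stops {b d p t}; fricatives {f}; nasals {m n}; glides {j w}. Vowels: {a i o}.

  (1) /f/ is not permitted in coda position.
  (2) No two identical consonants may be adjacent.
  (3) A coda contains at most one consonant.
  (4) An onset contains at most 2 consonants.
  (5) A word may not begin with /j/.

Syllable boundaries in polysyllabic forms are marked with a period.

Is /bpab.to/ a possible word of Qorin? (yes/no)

/bpab.to/ — σ1 onset /bp/ (2C), coda /b/ ok; σ2 onset /t/, coda /∅/ ok → licit

yes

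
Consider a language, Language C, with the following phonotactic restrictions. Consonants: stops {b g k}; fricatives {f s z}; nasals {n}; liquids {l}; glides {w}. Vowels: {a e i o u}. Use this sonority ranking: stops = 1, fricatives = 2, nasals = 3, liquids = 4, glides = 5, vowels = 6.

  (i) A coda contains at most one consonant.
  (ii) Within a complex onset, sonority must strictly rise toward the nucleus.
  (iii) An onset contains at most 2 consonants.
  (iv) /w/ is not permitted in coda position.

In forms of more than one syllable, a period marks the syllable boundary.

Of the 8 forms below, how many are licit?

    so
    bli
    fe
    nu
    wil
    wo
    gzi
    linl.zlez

7

so — σ1 onset /s/, coda /∅/ ok → licit
bli — σ1 onset /bl/ (1→4 rises), coda /∅/ ok → licit
fe — σ1 onset /f/, coda /∅/ ok → licit
nu — σ1 onset /n/, coda /∅/ ok → licit
wil — σ1 onset /w/, coda /l/ ok → licit
wo — σ1 onset /w/, coda /∅/ ok → licit
gzi — σ1 onset /gz/ (1→2 rises), coda /∅/ ok → licit
linl.zlez — violates constraint (i): syllable 1 coda /nl/ has 2 consonants (> 1) → illicit
Licit: so, bli, fe, nu, wil, wo, gzi → 7.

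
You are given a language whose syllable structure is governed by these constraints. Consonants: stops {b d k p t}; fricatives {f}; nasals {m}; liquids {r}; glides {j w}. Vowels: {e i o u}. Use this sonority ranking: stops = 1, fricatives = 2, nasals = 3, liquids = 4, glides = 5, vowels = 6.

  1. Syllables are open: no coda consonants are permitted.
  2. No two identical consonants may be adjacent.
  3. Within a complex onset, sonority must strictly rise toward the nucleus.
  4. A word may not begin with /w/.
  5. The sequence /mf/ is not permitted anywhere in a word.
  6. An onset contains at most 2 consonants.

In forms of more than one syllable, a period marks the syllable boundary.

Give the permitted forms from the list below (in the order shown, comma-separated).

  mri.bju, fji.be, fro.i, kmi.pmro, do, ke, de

mri.bju, fji.be, fro.i, do, ke, de

mri.bju — σ1 onset /mr/ (3→4 rises), coda /∅/ ok; σ2 onset /bj/ (1→5 rises), coda /∅/ ok → permitted
fji.be — σ1 onset /fj/ (2→5 rises), coda /∅/ ok; σ2 onset /b/, coda /∅/ ok → permitted
fro.i — σ1 onset /fr/ (2→4 rises), coda /∅/ ok; σ2 onset /∅/, coda /∅/ ok → permitted
kmi.pmro — violates constraint 6: syllable 2 onset /pmr/ has 3 consonants (> 2) → not permitted
do — σ1 onset /d/, coda /∅/ ok → permitted
ke — σ1 onset /k/, coda /∅/ ok → permitted
de — σ1 onset /d/, coda /∅/ ok → permitted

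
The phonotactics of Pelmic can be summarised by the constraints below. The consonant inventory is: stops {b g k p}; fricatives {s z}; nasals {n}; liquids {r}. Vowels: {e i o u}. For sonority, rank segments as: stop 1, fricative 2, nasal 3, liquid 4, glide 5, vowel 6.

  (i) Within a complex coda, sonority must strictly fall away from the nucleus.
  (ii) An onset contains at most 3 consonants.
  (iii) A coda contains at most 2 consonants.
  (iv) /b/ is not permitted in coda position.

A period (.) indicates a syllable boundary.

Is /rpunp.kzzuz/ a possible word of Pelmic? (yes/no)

yes

/rpunp.kzzuz/ — σ1 onset /rp/ (2C), coda /np/ (3→1 falls) ok; σ2 onset /kzz/ (3C), coda /z/ ok → licit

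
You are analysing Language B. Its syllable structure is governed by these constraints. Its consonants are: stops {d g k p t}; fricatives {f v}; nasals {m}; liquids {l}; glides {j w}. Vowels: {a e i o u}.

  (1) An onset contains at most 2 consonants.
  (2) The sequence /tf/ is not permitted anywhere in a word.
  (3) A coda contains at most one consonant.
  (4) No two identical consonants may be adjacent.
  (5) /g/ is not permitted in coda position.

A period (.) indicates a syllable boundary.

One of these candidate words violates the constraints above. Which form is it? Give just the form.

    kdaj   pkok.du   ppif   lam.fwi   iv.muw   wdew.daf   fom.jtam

kdaj — σ1 onset /kd/ (2C), coda /j/ ok → permitted
pkok.du — σ1 onset /pk/ (2C), coda /k/ ok; σ2 onset /d/, coda /∅/ ok → permitted
ppif — violates constraint 4: adjacent identical consonants /pp/ → not permitted
lam.fwi — σ1 onset /l/, coda /m/ ok; σ2 onset /fw/ (2C), coda /∅/ ok → permitted
iv.muw — σ1 onset /∅/, coda /v/ ok; σ2 onset /m/, coda /w/ ok → permitted
wdew.daf — σ1 onset /wd/ (2C), coda /w/ ok; σ2 onset /d/, coda /f/ ok → permitted
fom.jtam — σ1 onset /f/, coda /m/ ok; σ2 onset /jt/ (2C), coda /m/ ok → permitted

ppif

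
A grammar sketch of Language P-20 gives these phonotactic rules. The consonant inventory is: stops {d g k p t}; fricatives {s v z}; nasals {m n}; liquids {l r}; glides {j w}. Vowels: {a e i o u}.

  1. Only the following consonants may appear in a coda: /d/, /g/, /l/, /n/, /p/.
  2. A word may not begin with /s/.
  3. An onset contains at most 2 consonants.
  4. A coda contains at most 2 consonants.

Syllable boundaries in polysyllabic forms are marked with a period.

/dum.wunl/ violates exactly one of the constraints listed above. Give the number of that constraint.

/dum.wunl/: syllable 1 coda contains /m/, which is not a licensed coda consonant.
This is a violation of constraint 1: "Only the following consonants may appear in a coda: /d/, /g/, /l/, /n/, /p/."
The remaining constraints (2, 3, 4) are satisfied.

1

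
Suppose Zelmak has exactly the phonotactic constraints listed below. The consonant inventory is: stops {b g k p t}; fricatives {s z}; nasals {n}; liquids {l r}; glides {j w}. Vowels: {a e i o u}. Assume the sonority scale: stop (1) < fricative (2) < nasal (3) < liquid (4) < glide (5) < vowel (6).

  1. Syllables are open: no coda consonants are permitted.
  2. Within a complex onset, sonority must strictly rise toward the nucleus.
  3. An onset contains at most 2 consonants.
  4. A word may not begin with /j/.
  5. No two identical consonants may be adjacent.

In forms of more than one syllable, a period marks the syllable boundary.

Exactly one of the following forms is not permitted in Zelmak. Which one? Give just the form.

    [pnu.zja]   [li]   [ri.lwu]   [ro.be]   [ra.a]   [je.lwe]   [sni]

[je.lwe]

[pnu.zja] — σ1 onset /pn/ (1→3 rises), coda /∅/ ok; σ2 onset /zj/ (2→5 rises), coda /∅/ ok → permitted
[li] — σ1 onset /l/, coda /∅/ ok → permitted
[ri.lwu] — σ1 onset /r/, coda /∅/ ok; σ2 onset /lw/ (4→5 rises), coda /∅/ ok → permitted
[ro.be] — σ1 onset /r/, coda /∅/ ok; σ2 onset /b/, coda /∅/ ok → permitted
[ra.a] — σ1 onset /r/, coda /∅/ ok; σ2 onset /∅/, coda /∅/ ok → permitted
[je.lwe] — violates constraint 4: word begins with /j/ → not permitted
[sni] — σ1 onset /sn/ (2→3 rises), coda /∅/ ok → permitted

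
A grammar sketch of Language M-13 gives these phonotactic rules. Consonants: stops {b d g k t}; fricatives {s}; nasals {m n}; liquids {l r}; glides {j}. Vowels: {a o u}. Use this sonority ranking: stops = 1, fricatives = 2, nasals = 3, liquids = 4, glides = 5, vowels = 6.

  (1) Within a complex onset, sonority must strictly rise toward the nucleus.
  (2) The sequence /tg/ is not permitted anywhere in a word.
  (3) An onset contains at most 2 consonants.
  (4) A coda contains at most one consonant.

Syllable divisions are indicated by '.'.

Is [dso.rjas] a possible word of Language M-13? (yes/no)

yes

[dso.rjas] — σ1 onset /ds/ (1→2 rises), coda /∅/ ok; σ2 onset /rj/ (4→5 rises), coda /s/ ok → phonotactically legal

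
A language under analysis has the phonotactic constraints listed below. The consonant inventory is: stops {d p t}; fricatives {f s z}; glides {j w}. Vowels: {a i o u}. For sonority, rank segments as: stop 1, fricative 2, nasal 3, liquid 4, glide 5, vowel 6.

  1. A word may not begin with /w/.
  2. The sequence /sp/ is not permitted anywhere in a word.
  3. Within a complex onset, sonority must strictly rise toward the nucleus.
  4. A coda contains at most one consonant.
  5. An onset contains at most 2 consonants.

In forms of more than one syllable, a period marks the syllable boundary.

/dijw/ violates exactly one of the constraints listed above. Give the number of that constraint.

4

/dijw/: syllable 1 coda /jw/ has 2 consonants (> 1).
This is a violation of constraint 4: "A coda contains at most one consonant."
The remaining constraints (1, 2, 3, 5) are satisfied.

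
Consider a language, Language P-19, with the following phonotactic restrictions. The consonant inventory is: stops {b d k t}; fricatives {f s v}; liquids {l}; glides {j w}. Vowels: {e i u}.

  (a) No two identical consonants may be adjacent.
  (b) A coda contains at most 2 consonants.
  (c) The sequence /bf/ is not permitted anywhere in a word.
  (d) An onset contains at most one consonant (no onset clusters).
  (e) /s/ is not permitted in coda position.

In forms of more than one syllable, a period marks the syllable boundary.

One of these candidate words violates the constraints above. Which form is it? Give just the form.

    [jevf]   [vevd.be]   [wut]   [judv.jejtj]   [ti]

[judv.jejtj]

[jevf] — σ1 onset /j/, coda /vf/ (2C) ok → phonotactically legal
[vevd.be] — σ1 onset /v/, coda /vd/ (2C) ok; σ2 onset /b/, coda /∅/ ok → phonotactically legal
[wut] — σ1 onset /w/, coda /t/ ok → phonotactically legal
[judv.jejtj] — violates constraint (b): syllable 2 coda /jtj/ has 3 consonants (> 2) → phonotactically illegal
[ti] — σ1 onset /t/, coda /∅/ ok → phonotactically legal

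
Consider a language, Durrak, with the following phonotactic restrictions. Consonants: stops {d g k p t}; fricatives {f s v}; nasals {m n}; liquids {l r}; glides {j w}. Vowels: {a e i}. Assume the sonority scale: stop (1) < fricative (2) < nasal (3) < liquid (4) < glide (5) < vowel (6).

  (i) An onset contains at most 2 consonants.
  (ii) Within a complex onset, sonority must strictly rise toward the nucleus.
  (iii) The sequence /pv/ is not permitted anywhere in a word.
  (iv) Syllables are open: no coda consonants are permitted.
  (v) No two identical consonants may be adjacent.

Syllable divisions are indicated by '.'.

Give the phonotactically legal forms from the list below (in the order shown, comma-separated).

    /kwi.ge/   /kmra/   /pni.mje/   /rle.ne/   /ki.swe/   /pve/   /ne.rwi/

/kwi.ge/ — σ1 onset /kw/ (1→5 rises), coda /∅/ ok; σ2 onset /g/, coda /∅/ ok → phonotactically legal
/kmra/ — violates constraint (i): syllable 1 onset /kmr/ has 3 consonants (> 2) → phonotactically illegal
/pni.mje/ — σ1 onset /pn/ (1→3 rises), coda /∅/ ok; σ2 onset /mj/ (3→5 rises), coda /∅/ ok → phonotactically legal
/rle.ne/ — violates constraint (ii): syllable 1 onset /rl/: /r/ (liquid, 4) → /l/ (liquid, 4) does not rise → phonotactically illegal
/ki.swe/ — σ1 onset /k/, coda /∅/ ok; σ2 onset /sw/ (2→5 rises), coda /∅/ ok → phonotactically legal
/pve/ — violates constraint (iii): contains banned sequence /pv/ → phonotactically illegal
/ne.rwi/ — σ1 onset /n/, coda /∅/ ok; σ2 onset /rw/ (4→5 rises), coda /∅/ ok → phonotactically legal

/kwi.ge/, /pni.mje/, /ki.swe/, /ne.rwi/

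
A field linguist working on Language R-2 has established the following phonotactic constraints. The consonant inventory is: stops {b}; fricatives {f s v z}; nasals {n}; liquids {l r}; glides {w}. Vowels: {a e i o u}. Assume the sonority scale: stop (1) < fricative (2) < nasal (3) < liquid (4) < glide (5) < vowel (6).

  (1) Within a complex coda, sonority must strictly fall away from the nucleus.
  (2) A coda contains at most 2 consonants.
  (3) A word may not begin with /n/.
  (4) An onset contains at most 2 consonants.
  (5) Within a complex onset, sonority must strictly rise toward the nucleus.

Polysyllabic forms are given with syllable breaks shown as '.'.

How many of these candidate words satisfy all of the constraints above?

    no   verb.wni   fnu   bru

no — violates constraint 3: word begins with /n/ → illicit
verb.wni — violates constraint 5: syllable 2 onset /wn/: /w/ (glide, 5) → /n/ (nasal, 3) does not rise → illicit
fnu — σ1 onset /fn/ (2→3 rises), coda /∅/ ok → licit
bru — σ1 onset /br/ (1→4 rises), coda /∅/ ok → licit
Licit: fnu, bru → 2.

2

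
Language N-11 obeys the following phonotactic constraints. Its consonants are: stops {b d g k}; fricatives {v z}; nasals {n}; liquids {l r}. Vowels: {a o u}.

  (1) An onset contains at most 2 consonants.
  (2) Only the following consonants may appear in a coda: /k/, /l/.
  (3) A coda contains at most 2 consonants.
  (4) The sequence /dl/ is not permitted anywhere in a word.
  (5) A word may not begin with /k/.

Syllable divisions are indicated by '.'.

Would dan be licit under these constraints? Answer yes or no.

dan — violates constraint 2: syllable 1 coda contains /n/, which is not a licensed coda consonant → illicit

no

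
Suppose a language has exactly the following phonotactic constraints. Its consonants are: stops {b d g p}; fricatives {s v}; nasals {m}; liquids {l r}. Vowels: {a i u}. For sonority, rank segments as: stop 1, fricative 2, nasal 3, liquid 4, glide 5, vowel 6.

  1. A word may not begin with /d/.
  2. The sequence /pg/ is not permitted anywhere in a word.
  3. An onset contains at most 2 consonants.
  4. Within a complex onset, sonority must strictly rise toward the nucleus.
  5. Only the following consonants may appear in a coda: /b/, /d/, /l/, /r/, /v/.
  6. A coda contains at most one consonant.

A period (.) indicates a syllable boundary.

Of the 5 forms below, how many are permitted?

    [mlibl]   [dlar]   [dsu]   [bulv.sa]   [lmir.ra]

[mlibl] — violates constraint 6: syllable 1 coda /bl/ has 2 consonants (> 1) → not permitted
[dlar] — violates constraint 1: word begins with /d/ → not permitted
[dsu] — violates constraint 1: word begins with /d/ → not permitted
[bulv.sa] — violates constraint 6: syllable 1 coda /lv/ has 2 consonants (> 1) → not permitted
[lmir.ra] — violates constraint 4: syllable 1 onset /lm/: /l/ (liquid, 4) → /m/ (nasal, 3) does not rise → not permitted
No form is permitted → 0.

0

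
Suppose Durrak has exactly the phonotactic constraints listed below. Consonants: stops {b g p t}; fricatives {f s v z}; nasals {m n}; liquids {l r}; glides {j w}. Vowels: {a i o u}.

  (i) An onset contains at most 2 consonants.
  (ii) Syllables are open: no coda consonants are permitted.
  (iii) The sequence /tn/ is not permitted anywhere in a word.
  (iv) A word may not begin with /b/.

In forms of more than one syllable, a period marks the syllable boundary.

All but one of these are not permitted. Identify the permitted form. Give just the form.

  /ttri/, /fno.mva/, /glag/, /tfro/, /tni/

/fno.mva/

/ttri/ — violates constraint (i): syllable 1 onset /ttr/ has 3 consonants (> 2) → not permitted
/fno.mva/ — σ1 onset /fn/ (2C), coda /∅/ ok; σ2 onset /mv/ (2C), coda /∅/ ok → permitted
/glag/ — violates constraint (ii): syllable 1 coda /g/ has 1 consonant (> 0) → not permitted
/tfro/ — violates constraint (i): syllable 1 onset /tfr/ has 3 consonants (> 2) → not permitted
/tni/ — violates constraint (iii): contains banned sequence /tn/ → not permitted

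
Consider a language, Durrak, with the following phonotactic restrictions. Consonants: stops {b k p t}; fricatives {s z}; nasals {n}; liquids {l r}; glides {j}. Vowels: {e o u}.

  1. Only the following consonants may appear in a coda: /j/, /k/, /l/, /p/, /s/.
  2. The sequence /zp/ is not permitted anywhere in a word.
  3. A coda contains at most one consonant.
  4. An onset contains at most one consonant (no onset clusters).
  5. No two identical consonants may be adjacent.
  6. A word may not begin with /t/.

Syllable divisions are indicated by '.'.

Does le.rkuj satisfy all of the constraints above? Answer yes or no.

le.rkuj — violates constraint 4: syllable 2 onset /rk/ has 2 consonants (> 1) → ill-formed

no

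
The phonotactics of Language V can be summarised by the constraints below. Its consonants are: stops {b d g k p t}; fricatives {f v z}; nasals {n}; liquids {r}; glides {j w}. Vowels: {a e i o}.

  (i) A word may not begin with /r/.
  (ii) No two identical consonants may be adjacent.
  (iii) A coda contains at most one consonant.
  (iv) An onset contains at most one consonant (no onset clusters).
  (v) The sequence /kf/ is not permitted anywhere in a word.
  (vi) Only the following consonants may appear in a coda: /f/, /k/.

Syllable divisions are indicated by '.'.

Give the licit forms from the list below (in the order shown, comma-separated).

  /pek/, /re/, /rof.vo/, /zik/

/pek/, /zik/

/pek/ — σ1 onset /p/, coda /k/ ok → licit
/re/ — violates constraint (i): word begins with /r/ → illicit
/rof.vo/ — violates constraint (i): word begins with /r/ → illicit
/zik/ — σ1 onset /z/, coda /k/ ok → licit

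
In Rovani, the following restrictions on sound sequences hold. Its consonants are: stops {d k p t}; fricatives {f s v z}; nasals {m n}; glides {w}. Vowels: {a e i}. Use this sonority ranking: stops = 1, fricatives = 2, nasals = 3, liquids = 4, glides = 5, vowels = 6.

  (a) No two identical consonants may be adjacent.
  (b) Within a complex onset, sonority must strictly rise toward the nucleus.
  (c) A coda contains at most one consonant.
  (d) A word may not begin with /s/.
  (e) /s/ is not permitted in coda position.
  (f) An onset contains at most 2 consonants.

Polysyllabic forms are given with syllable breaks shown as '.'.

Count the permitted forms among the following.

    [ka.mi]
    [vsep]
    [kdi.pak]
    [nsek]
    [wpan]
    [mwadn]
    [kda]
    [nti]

1

[ka.mi] — σ1 onset /k/, coda /∅/ ok; σ2 onset /m/, coda /∅/ ok → permitted
[vsep] — violates constraint (b): syllable 1 onset /vs/: /v/ (fricative, 2) → /s/ (fricative, 2) does not rise → not permitted
[kdi.pak] — violates constraint (b): syllable 1 onset /kd/: /k/ (stop, 1) → /d/ (stop, 1) does not rise → not permitted
[nsek] — violates constraint (b): syllable 1 onset /ns/: /n/ (nasal, 3) → /s/ (fricative, 2) does not rise → not permitted
[wpan] — violates constraint (b): syllable 1 onset /wp/: /w/ (glide, 5) → /p/ (stop, 1) does not rise → not permitted
[mwadn] — violates constraint (c): syllable 1 coda /dn/ has 2 consonants (> 1) → not permitted
[kda] — violates constraint (b): syllable 1 onset /kd/: /k/ (stop, 1) → /d/ (stop, 1) does not rise → not permitted
[nti] — violates constraint (b): syllable 1 onset /nt/: /n/ (nasal, 3) → /t/ (stop, 1) does not rise → not permitted
Permitted: [ka.mi] → 1.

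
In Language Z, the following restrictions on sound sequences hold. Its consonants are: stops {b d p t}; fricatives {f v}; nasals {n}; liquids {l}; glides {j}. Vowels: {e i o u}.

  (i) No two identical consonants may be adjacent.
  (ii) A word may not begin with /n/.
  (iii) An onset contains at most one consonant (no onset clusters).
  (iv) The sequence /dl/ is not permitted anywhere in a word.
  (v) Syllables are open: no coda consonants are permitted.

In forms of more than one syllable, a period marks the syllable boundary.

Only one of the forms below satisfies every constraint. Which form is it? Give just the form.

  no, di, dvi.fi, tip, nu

no — violates constraint (ii): word begins with /n/ → illicit
di — σ1 onset /d/, coda /∅/ ok → licit
dvi.fi — violates constraint (iii): syllable 1 onset /dv/ has 2 consonants (> 1) → illicit
tip — violates constraint (v): syllable 1 coda /p/ has 1 consonant (> 0) → illicit
nu — violates constraint (ii): word begins with /n/ → illicit

di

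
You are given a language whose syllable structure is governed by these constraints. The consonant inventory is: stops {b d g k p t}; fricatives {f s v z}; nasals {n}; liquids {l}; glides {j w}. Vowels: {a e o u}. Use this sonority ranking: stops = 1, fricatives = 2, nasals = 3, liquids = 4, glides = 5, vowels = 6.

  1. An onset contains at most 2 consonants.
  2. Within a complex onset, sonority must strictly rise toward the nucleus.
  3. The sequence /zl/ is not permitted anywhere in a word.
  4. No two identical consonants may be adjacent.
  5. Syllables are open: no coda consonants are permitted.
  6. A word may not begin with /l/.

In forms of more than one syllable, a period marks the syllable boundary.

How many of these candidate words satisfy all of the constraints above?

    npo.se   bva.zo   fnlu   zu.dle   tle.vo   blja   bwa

npo.se — violates constraint 2: syllable 1 onset /np/: /n/ (nasal, 3) → /p/ (stop, 1) does not rise → not permitted
bva.zo — σ1 onset /bv/ (1→2 rises), coda /∅/ ok; σ2 onset /z/, coda /∅/ ok → permitted
fnlu — violates constraint 1: syllable 1 onset /fnl/ has 3 consonants (> 2) → not permitted
zu.dle — σ1 onset /z/, coda /∅/ ok; σ2 onset /dl/ (1→4 rises), coda /∅/ ok → permitted
tle.vo — σ1 onset /tl/ (1→4 rises), coda /∅/ ok; σ2 onset /v/, coda /∅/ ok → permitted
blja — violates constraint 1: syllable 1 onset /blj/ has 3 consonants (> 2) → not permitted
bwa — σ1 onset /bw/ (1→5 rises), coda /∅/ ok → permitted
Permitted: bva.zo, zu.dle, tle.vo, bwa → 4.

4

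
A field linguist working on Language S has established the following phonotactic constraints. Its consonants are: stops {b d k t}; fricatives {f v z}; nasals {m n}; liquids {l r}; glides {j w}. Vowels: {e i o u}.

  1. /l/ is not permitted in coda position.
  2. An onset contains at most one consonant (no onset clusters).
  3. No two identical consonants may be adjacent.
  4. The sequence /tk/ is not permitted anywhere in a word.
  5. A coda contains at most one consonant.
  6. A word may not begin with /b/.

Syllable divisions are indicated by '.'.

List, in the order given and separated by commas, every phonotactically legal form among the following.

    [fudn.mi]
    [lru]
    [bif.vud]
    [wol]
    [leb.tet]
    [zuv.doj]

[fudn.mi] — violates constraint 5: syllable 1 coda /dn/ has 2 consonants (> 1) → phonotactically illegal
[lru] — violates constraint 2: syllable 1 onset /lr/ has 2 consonants (> 1) → phonotactically illegal
[bif.vud] — violates constraint 6: word begins with /b/ → phonotactically illegal
[wol] — violates constraint 1: syllable 1 coda contains /l/ → phonotactically illegal
[leb.tet] — σ1 onset /l/, coda /b/ ok; σ2 onset /t/, coda /t/ ok → phonotactically legal
[zuv.doj] — σ1 onset /z/, coda /v/ ok; σ2 onset /d/, coda /j/ ok → phonotactically legal

[leb.tet], [zuv.doj]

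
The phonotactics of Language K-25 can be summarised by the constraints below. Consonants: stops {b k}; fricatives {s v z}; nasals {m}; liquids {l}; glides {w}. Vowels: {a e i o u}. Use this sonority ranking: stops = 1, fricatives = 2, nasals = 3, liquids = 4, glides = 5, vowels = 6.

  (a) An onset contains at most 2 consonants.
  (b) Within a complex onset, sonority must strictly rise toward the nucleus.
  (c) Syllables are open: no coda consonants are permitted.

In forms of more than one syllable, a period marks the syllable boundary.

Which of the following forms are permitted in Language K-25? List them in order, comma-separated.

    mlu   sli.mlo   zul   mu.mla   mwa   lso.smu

mlu, sli.mlo, mu.mla, mwa

mlu — σ1 onset /ml/ (3→4 rises), coda /∅/ ok → permitted
sli.mlo — σ1 onset /sl/ (2→4 rises), coda /∅/ ok; σ2 onset /ml/ (3→4 rises), coda /∅/ ok → permitted
zul — violates constraint (c): syllable 1 coda /l/ has 1 consonant (> 0) → not permitted
mu.mla — σ1 onset /m/, coda /∅/ ok; σ2 onset /ml/ (3→4 rises), coda /∅/ ok → permitted
mwa — σ1 onset /mw/ (3→5 rises), coda /∅/ ok → permitted
lso.smu — violates constraint (b): syllable 1 onset /ls/: /l/ (liquid, 4) → /s/ (fricative, 2) does not rise → not permitted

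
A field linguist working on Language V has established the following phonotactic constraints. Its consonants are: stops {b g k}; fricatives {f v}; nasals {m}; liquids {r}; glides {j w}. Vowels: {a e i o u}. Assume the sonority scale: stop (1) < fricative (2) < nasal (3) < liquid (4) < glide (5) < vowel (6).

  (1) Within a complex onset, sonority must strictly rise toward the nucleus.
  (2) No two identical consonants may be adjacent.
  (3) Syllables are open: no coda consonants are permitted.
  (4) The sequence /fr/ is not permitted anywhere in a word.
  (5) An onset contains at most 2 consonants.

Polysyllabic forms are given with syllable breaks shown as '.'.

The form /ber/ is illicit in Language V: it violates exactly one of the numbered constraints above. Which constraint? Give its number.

3

/ber/: syllable 1 coda /r/ has 1 consonant (> 0).
This is a violation of constraint 3: "Syllables are open: no coda consonants are permitted."
The remaining constraints (1, 2, 4, 5) are satisfied.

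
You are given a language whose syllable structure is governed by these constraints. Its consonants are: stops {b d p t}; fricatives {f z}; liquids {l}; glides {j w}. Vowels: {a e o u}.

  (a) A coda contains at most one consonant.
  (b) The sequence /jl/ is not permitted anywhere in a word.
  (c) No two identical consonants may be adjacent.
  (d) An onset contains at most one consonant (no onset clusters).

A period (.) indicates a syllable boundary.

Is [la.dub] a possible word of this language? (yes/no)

[la.dub] — σ1 onset /l/, coda /∅/ ok; σ2 onset /d/, coda /b/ ok → phonotactically legal

yes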